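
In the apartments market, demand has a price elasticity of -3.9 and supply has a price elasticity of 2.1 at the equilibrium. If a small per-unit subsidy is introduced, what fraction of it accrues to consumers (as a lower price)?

Consumer share = 0.35

For a small subsidy around the equilibrium, the benefit split depends on the relative slopes, which at a point are proportional to the elasticities.
Buyer share = εs/(εs + |εd|) = 2.1/(2.1 + 3.9) = 0.35; seller share = |εd|/(εs + |εd|) = 0.65.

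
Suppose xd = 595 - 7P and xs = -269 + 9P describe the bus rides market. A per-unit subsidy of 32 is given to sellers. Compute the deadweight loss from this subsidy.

Deadweight loss = 2016

Pre-subsidy: 595 - 7P = -269 + 9P gives P* = 54, x* = 217.
With the subsidy, sellers receive Ps = Pb + 32 for each unit, where Pb is the price buyers pay.
Supply in terms of Pb becomes xs = -269 + 9(Pb + 32) = 19 + 9Pb. Setting this equal to demand: 595 - 7Pb = 19 + 9Pb, so Pb = 36.
Sellers receive Ps = 36 + 32 = 68; x' = 595 − 7·36 = 343.
The subsidy expands output by 343 − 217 = 126 past the efficient level; on those units the gap between marginal cost and willingness to pay runs from 0 up to 32.
DWL = ½ × 32 × 126 = 2016.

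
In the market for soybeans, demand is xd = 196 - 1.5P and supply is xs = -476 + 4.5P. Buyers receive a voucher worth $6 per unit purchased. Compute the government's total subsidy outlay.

Pre-subsidy: 196 - 1.5P = -476 + 4.5P gives P* = 112, x* = 28.
With the rebate, buyers effectively pay Pb = Ps − 6, where Ps is the price sellers receive.
Demand in terms of Ps becomes xd = 196 − 1.5(Ps − 6) = 205 - 1.5Ps. Setting this equal to supply: 205 - 1.5Ps = -476 + 4.5Ps, so Ps = 113.5.
Buyers pay Pb = 113.5 − 6 = 107.5; x' = -476 + 4.5·113.5 = 34.75.
Government outlay = subsidy × quantity = 6 × 34.75 = 208.5.

Government cost = $208.5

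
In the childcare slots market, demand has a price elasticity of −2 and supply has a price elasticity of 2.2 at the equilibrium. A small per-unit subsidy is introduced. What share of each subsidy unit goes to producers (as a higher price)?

Producer share = 10/21

For a small subsidy around the equilibrium, the benefit split depends on the relative slopes, which at a point are proportional to the elasticities.
Buyer share = εs/(εs + |εd|) = 2.2/(2.2 + 2) = 11/21; seller share = |εd|/(εs + |εd|) = 10/21.
So producers capture 10/21 of the subsidy.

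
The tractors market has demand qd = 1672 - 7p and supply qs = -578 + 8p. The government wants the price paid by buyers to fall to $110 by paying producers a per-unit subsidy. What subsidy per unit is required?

At a buyer price of 110, quantity demanded is 1672 − 7·110 = 902.
Sellers supply 902 only when they receive ps with -578 + 8·ps = 902, i.e. ps = 185.
s = ps − pb = 185 − 110 = 75.

Required subsidy s = $75 per unit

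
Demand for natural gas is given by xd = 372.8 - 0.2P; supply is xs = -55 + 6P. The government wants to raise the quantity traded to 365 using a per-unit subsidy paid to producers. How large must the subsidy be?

At x = 365, invert demand for the buyer price: Pb = (372.8 − 365)/0.2 = 39; invert supply for the seller price: Ps = (365 − (-55))/6 = 70.
The subsidy must fill the gap: s = Ps − Pb = 70 − 39 = 31.

Required subsidy s = 31 per unit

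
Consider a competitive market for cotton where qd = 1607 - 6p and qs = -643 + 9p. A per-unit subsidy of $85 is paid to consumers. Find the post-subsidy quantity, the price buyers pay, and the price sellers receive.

Pre-subsidy: 1607 - 6p = -643 + 9p gives p* = 150, q* = 707.
With the rebate, buyers effectively pay pb = ps − 85, where ps is the price sellers receive.
Demand in terms of ps becomes qd = 1607 − 6(ps − 85) = 2117 - 6ps. Setting this equal to supply: 2117 - 6ps = -643 + 9ps, so ps = 184.
Buyers pay pb = 184 − 85 = 99; q' = -643 + 9·184 = 1013.

q' = 1013; buyers pay $99; sellers receive $184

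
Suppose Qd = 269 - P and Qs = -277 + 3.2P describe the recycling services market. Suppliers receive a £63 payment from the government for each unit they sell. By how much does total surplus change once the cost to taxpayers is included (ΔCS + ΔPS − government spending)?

Pre-subsidy: 269 - P = -277 + 3.2P gives P* = 130, Q* = 139.
With the subsidy, sellers receive Ps = Pb + 63 for each unit, where Pb is the price buyers pay.
Supply in terms of Pb becomes Qs = -277 + 3.2(Pb + 63) = -75.4 + 3.2Pb. Setting this equal to demand: 269 - Pb = -75.4 + 3.2Pb, so Pb = 82.
Sellers receive Ps = 82 + 63 = 145; Q' = 269 − 1·82 = 187.
ΔCS = ½(139 + 187)(130 − 82) = 7824; ΔPS = ½(139 + 187)(145 − 130) = 2445.
Government spending = 63 × 187 = 11781.
Net change = 7824 + 2445 − 11781 = -1512. The loss equals the DWL triangle ½·63·48.

Net change in total surplus = -£1512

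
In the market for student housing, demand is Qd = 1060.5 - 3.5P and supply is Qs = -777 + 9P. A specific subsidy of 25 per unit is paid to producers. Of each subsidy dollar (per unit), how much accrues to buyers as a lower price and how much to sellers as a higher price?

Buyers gain 18 per unit; sellers gain 7 per unit

Pre-subsidy: 1060.5 - 3.5P = -777 + 9P gives P* = 147, Q* = 546.
With the subsidy, sellers receive Ps = Pb + 25 for each unit, where Pb is the price buyers pay.
Supply in terms of Pb becomes Qs = -777 + 9(Pb + 25) = -552 + 9Pb. Setting this equal to demand: 1060.5 - 3.5Pb = -552 + 9Pb, so Pb = 129.
Sellers receive Ps = 129 + 25 = 154; Q' = 1060.5 − 3.5·129 = 609.
Buyers' price falls by P* − Pb = 147 − 129 = 18; sellers' price rises by Ps − P* = 154 − 147 = 7.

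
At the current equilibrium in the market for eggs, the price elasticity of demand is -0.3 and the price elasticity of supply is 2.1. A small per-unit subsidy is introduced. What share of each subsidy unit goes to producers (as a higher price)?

For a small subsidy around the equilibrium, the benefit split depends on the relative slopes, which at a point are proportional to the elasticities.
Buyer share = εs/(εs + |εd|) = 2.1/(2.1 + 0.3) = 0.875; seller share = |εd|/(εs + |εd|) = 0.125.
So producers capture 0.125 of the subsidy.

Producer share = 0.125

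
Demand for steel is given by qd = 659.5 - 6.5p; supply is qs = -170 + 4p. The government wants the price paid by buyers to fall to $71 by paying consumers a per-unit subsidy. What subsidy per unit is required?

Required subsidy s = $21 per unit

At a buyer price of 71, quantity demanded is 659.5 − 6.5·71 = 198.
Sellers supply 198 only when they receive ps with -170 + 4·ps = 198, i.e. ps = 92.
s = ps − pb = 92 − 71 = 21.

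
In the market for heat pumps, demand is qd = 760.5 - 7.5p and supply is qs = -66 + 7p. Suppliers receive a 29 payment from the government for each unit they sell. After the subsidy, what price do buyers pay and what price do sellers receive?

Pre-subsidy: 760.5 - 7.5p = -66 + 7p gives p* = 57, q* = 333.
With the subsidy, sellers receive ps = pb + 29 for each unit, where pb is the price buyers pay.
Supply in terms of pb becomes qs = -66 + 7(pb + 29) = 137 + 7pb. Setting this equal to demand: 760.5 - 7.5pb = 137 + 7pb, so pb = 43.
Sellers receive ps = 43 + 29 = 72; q' = 760.5 − 7.5·43 = 438.

Buyers pay 43; sellers receive 72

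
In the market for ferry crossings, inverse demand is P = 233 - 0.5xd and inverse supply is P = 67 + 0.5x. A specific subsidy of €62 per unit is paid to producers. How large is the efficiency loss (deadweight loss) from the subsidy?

Pre-subsidy: 233 - 0.5x = 67 + 0.5x gives x* = 166 and P* = 150.
With the subsidy, sellers receive Ps = Pb + 62 for each unit, where Pb is the price buyers pay.
On the curves, Pb = 233 - 0.5x and Ps = 67 + 0.5x; the wedge Ps − Pb = 62 gives 67 + 0.5x − (233 - 0.5x) = 62, so x' = 228.
Then Pb = 233 − 0.5·228 = 119 and Ps = 67 + 0.5·228 = 181.
The subsidy expands output by 228 − 166 = 62 past the efficient level; on those units the gap between marginal cost and willingness to pay runs from 0 up to 62.
DWL = ½ × 62 × 62 = 1922.

Deadweight loss = €1922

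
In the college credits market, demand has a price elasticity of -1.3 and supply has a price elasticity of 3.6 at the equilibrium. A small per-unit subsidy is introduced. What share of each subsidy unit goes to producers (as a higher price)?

For a small subsidy around the equilibrium, the benefit split depends on the relative slopes, which at a point are proportional to the elasticities.
Buyer share = εs/(εs + |εd|) = 3.6/(3.6 + 1.3) = 36/49; seller share = |εd|/(εs + |εd|) = 13/49.
So producers capture 13/49 of the subsidy.

Producer share = 13/49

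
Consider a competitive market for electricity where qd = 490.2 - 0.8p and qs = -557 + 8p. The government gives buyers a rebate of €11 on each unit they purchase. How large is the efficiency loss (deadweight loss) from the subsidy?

Pre-subsidy: 490.2 - 0.8p = -557 + 8p gives p* = 119, q* = 395.
With the rebate, buyers effectively pay pb = ps − 11, where ps is the price sellers receive.
Demand in terms of ps becomes qd = 490.2 − 0.8(ps − 11) = 499 - 0.8ps. Setting this equal to supply: 499 - 0.8ps = -557 + 8ps, so ps = 120.
Buyers pay pb = 120 − 11 = 109; q' = -557 + 8·120 = 403.
The subsidy expands output by 403 − 395 = 8 past the efficient level; on those units the gap between marginal cost and willingness to pay runs from 0 up to 11.
DWL = ½ × 11 × 8 = 44.

Deadweight loss = €44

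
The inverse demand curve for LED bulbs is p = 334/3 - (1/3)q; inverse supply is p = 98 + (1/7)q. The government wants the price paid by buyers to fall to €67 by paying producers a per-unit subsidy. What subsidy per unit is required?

At a buyer price of 67, quantity demanded is 334 − 3·67 = 133.
Sellers supply 133 only when they receive ps = 98 + (1/7)·133 = 117.
s = ps − pb = 117 − 67 = 50.

Required subsidy s = €50 per unit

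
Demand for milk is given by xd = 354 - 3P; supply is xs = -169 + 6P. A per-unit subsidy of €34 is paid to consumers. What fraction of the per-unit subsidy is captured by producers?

Producer share = 1/3

Pre-subsidy: 354 - 3P = -169 + 6P gives P* = 523/9, x* = 539/3.
With the rebate, buyers effectively pay Pb = Ps − 34, where Ps is the price sellers receive.
Demand in terms of Ps becomes xd = 354 − 3(Ps − 34) = 456 - 3Ps. Setting this equal to supply: 456 - 3Ps = -169 + 6Ps, so Ps = 625/9.
Buyers pay Pb = 625/9 − 34 = 319/9; x' = -169 + 6·(625/9) = 743/3.
Buyers' price falls by P* − Pb = 523/9 − 319/9 = 68/3; sellers' price rises by Ps − P* = 625/9 − 523/9 = 34/3.
So producers capture (34/3)/34 = 1/3 of each unit of subsidy.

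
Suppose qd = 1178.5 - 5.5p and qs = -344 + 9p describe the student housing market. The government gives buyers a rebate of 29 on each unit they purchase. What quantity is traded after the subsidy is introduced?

q' = 700

Pre-subsidy: 1178.5 - 5.5p = -344 + 9p gives p* = 105, q* = 601.
With the rebate, buyers effectively pay pb = ps − 29, where ps is the price sellers receive.
Demand in terms of ps becomes qd = 1178.5 − 5.5(ps − 29) = 1338 - 5.5ps. Setting this equal to supply: 1338 - 5.5ps = -344 + 9ps, so ps = 116.
Buyers pay pb = 116 − 29 = 87; q' = -344 + 9·116 = 700.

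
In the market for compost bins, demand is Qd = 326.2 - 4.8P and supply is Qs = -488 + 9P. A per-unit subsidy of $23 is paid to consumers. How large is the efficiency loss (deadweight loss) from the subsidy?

Deadweight loss = $828

Pre-subsidy: 326.2 - 4.8P = -488 + 9P gives P* = 59, Q* = 43.
With the rebate, buyers effectively pay Pb = Ps − 23, where Ps is the price sellers receive.
Demand in terms of Ps becomes Qd = 326.2 − 4.8(Ps − 23) = 436.6 - 4.8Ps. Setting this equal to supply: 436.6 - 4.8Ps = -488 + 9Ps, so Ps = 67.
Buyers pay Pb = 67 − 23 = 44; Q' = -488 + 9·67 = 115.
The subsidy expands output by 115 − 43 = 72 past the efficient level; on those units the gap between marginal cost and willingness to pay runs from 0 up to 23.
DWL = ½ × 23 × 72 = 828.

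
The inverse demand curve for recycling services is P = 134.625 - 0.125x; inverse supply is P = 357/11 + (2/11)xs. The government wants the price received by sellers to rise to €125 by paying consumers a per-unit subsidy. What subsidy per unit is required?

At a seller price of 125, quantity supplied is -178.5 + 5.5·125 = 509.
Buyers absorb 509 only when they pay Pb = 134.625 − 0.125·509 = 71.
s = Ps − Pb = 125 − 71 = 54.

Required subsidy s = €54 per unit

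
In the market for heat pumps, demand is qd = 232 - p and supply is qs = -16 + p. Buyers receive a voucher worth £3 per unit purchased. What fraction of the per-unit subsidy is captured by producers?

Producer share = 0.5

Pre-subsidy: 232 - p = -16 + p gives p* = 124, q* = 108.
With the rebate, buyers effectively pay pb = ps − 3, where ps is the price sellers receive.
Demand in terms of ps becomes qd = 232 − 1(ps − 3) = 235 - ps. Setting this equal to supply: 235 - ps = -16 + ps, so ps = 125.5.
Buyers pay pb = 125.5 − 3 = 122.5; q' = -16 + 1·125.5 = 109.5.
Buyers' price falls by p* − pb = 124 − 122.5 = 1.5; sellers' price rises by ps − p* = 125.5 − 124 = 1.5.
So producers capture 1.5/3 = 0.5 of each unit of subsidy.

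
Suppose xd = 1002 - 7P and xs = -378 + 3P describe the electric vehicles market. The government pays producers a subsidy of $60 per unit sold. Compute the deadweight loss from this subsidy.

Deadweight loss = $3780

Pre-subsidy: 1002 - 7P = -378 + 3P gives P* = 138, x* = 36.
With the subsidy, sellers receive Ps = Pb + 60 for each unit, where Pb is the price buyers pay.
Supply in terms of Pb becomes xs = -378 + 3(Pb + 60) = -198 + 3Pb. Setting this equal to demand: 1002 - 7Pb = -198 + 3Pb, so Pb = 120.
Sellers receive Ps = 120 + 60 = 180; x' = 1002 − 7·120 = 162.
The subsidy expands output by 162 − 36 = 126 past the efficient level; on those units the gap between marginal cost and willingness to pay runs from 0 up to 60.
DWL = ½ × 60 × 126 = 3780.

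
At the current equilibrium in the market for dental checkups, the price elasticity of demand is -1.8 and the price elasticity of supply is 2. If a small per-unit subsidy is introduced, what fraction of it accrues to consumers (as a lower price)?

Consumer share = 10/19

For a small subsidy around the equilibrium, the benefit split depends on the relative slopes, which at a point are proportional to the elasticities.
Buyer share = εs/(εs + |εd|) = 2/(2 + 1.8) = 10/19; seller share = |εd|/(εs + |εd|) = 9/19.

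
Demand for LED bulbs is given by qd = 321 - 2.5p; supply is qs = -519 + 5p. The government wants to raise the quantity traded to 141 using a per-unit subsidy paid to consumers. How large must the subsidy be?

Required subsidy s = 60 per unit

At q = 141, invert demand for the buyer price: pb = (321 − 141)/2.5 = 72; invert supply for the seller price: ps = (141 − (-519))/5 = 132.
The subsidy must fill the gap: s = ps − pb = 132 − 72 = 60.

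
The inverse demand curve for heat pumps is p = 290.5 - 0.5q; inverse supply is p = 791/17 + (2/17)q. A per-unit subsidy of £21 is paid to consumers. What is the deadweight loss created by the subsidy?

Pre-subsidy: 290.5 - 0.5q = 791/17 + (2/17)q gives q* = 395 and p* = 93.
With the rebate, buyers effectively pay pb = ps − 21, where ps is the price sellers receive.
On the curves, pb = 290.5 - 0.5q and ps = 791/17 + (2/17)q; the wedge ps − pb = 21 gives 791/17 + (2/17)q − (290.5 - 0.5q) = 21, so q' = 429.
Then pb = 290.5 − 0.5·429 = 76 and ps = 791/17 + (2/17)·429 = 97.
The subsidy expands output by 429 − 395 = 34 past the efficient level; on those units the gap between marginal cost and willingness to pay runs from 0 up to 21.
DWL = ½ × 21 × 34 = 357.

Deadweight loss = £357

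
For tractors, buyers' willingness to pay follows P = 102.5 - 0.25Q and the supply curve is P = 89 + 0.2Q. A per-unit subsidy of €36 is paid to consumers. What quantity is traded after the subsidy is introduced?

Pre-subsidy: 102.5 - 0.25Q = 89 + 0.2Q gives Q* = 30 and P* = 95.
With the rebate, buyers effectively pay Pb = Ps − 36, where Ps is the price sellers receive.
On the curves, Pb = 102.5 - 0.25Q and Ps = 89 + 0.2Q; the wedge Ps − Pb = 36 gives 89 + 0.2Q − (102.5 - 0.25Q) = 36, so Q' = 110.
Then Pb = 102.5 − 0.25·110 = 75 and Ps = 89 + 0.2·110 = 111.

Q' = 110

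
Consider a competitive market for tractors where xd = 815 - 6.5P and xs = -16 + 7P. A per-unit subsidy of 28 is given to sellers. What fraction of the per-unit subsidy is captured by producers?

Pre-subsidy: 815 - 6.5P = -16 + 7P gives P* = 554/9, x* = 3734/9.
With the subsidy, sellers receive Ps = Pb + 28 for each unit, where Pb is the price buyers pay.
Supply in terms of Pb becomes xs = -16 + 7(Pb + 28) = 180 + 7Pb. Setting this equal to demand: 815 - 6.5Pb = 180 + 7Pb, so Pb = 1270/27.
Sellers receive Ps = 1270/27 + 28 = 2026/27; x' = 815 − 6.5·(1270/27) = 13750/27.
Buyers' price falls by P* − Pb = 554/9 − 1270/27 = 392/27; sellers' price rises by Ps − P* = 2026/27 − 554/9 = 364/27.
So producers capture (364/27)/28 = 13/27 of each unit of subsidy.

Producer share = 13/27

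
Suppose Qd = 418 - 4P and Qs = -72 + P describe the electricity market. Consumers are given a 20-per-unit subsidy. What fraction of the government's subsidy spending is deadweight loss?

Pre-subsidy: 418 - 4P = -72 + P gives P* = 98, Q* = 26.
With the rebate, buyers effectively pay Pb = Ps − 20, where Ps is the price sellers receive.
Demand in terms of Ps becomes Qd = 418 − 4(Ps − 20) = 498 - 4Ps. Setting this equal to supply: 498 - 4Ps = -72 + Ps, so Ps = 114.
Buyers pay Pb = 114 − 20 = 94; Q' = -72 + 1·114 = 42.
ΔCS = ½(26 + 42)(98 − 94) = 136; ΔPS = ½(26 + 42)(114 − 98) = 544.
Government spending = 20 × 42 = 840.
DWL = ½ × 20 × (42 − 26) = 160; fraction = 160 / 840 = 4/21.

DWL / government spending = 4/21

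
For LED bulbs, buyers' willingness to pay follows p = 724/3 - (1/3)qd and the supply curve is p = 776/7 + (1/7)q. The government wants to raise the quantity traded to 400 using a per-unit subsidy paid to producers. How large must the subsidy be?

At q = 400, from the demand curve buyers pay pb = 724/3 − (1/3)·400 = 108; from the supply curve sellers need ps = 776/7 + (1/7)·400 = 168.
The subsidy must fill the gap: s = ps − pb = 168 − 108 = 60.

Required subsidy s = 60 per unit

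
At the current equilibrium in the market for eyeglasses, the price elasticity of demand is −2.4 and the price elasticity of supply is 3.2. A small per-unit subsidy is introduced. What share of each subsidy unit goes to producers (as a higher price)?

For a small subsidy around the equilibrium, the benefit split depends on the relative slopes, which at a point are proportional to the elasticities.
Buyer share = εs/(εs + |εd|) = 3.2/(3.2 + 2.4) = 4/7; seller share = |εd|/(εs + |εd|) = 3/7.
So producers capture 3/7 of the subsidy.

Producer share = 3/7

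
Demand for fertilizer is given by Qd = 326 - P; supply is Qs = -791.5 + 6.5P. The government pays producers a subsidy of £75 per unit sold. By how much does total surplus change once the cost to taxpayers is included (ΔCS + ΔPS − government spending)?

Net change in total surplus = -£2437.5

Pre-subsidy: 326 - P = -791.5 + 6.5P gives P* = 149, Q* = 177.
With the subsidy, sellers receive Ps = Pb + 75 for each unit, where Pb is the price buyers pay.
Supply in terms of Pb becomes Qs = -791.5 + 6.5(Pb + 75) = -304 + 6.5Pb. Setting this equal to demand: 326 - Pb = -304 + 6.5Pb, so Pb = 84.
Sellers receive Ps = 84 + 75 = 159; Q' = 326 − 1·84 = 242.
ΔCS = ½(177 + 242)(149 − 84) = 13617.5; ΔPS = ½(177 + 242)(159 − 149) = 2095.
Government spending = 75 × 242 = 18150.
Net change = 13617.5 + 2095 − 18150 = -2437.5. The loss equals the DWL triangle ½·75·65.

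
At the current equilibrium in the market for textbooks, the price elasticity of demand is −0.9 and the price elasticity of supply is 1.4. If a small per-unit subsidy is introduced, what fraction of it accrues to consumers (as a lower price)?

For a small subsidy around the equilibrium, the benefit split depends on the relative slopes, which at a point are proportional to the elasticities.
Buyer share = εs/(εs + |εd|) = 1.4/(1.4 + 0.9) = 14/23; seller share = |εd|/(εs + |εd|) = 9/23.

Consumer share = 14/23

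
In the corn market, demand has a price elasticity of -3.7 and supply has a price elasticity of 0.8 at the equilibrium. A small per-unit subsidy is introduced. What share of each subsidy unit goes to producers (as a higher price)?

Producer share = 37/45

For a small subsidy around the equilibrium, the benefit split depends on the relative slopes, which at a point are proportional to the elasticities.
Buyer share = εs/(εs + |εd|) = 0.8/(0.8 + 3.7) = 8/45; seller share = |εd|/(εs + |εd|) = 37/45.
So producers capture 37/45 of the subsidy.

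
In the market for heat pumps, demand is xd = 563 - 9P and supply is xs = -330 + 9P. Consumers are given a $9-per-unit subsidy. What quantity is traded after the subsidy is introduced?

Pre-subsidy: 563 - 9P = -330 + 9P gives P* = 893/18, x* = 116.5.
With the rebate, buyers effectively pay Pb = Ps − 9, where Ps is the price sellers receive.
Demand in terms of Ps becomes xd = 563 − 9(Ps − 9) = 644 - 9Ps. Setting this equal to supply: 644 - 9Ps = -330 + 9Ps, so Ps = 487/9.
Buyers pay Pb = 487/9 − 9 = 406/9; x' = -330 + 9·(487/9) = 157.

x' = 157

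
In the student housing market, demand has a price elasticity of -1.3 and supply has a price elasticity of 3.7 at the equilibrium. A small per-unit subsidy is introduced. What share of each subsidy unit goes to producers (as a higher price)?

Producer share = 0.26

For a small subsidy around the equilibrium, the benefit split depends on the relative slopes, which at a point are proportional to the elasticities.
Buyer share = εs/(εs + |εd|) = 3.7/(3.7 + 1.3) = 0.74; seller share = |εd|/(εs + |εd|) = 0.26.
So producers capture 0.26 of the subsidy.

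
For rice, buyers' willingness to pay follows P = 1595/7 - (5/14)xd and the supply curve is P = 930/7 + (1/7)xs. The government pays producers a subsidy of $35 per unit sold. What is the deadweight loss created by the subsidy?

Deadweight loss = $1225

Pre-subsidy: 1595/7 - (5/14)x = 930/7 + (1/7)x gives x* = 190 and P* = 160.
With the subsidy, sellers receive Ps = Pb + 35 for each unit, where Pb is the price buyers pay.
On the curves, Pb = 1595/7 - (5/14)x and Ps = 930/7 + (1/7)x; the wedge Ps − Pb = 35 gives 930/7 + (1/7)x − (1595/7 - (5/14)x) = 35, so x' = 260.
Then Pb = 1595/7 − (5/14)·260 = 135 and Ps = 930/7 + (1/7)·260 = 170.
The subsidy expands output by 260 − 190 = 70 past the efficient level; on those units the gap between marginal cost and willingness to pay runs from 0 up to 35.
DWL = ½ × 35 × 70 = 1225.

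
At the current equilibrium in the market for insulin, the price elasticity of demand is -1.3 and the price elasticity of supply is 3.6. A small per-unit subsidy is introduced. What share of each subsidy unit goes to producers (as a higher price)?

For a small subsidy around the equilibrium, the benefit split depends on the relative slopes, which at a point are proportional to the elasticities.
Buyer share = εs/(εs + |εd|) = 3.6/(3.6 + 1.3) = 36/49; seller share = |εd|/(εs + |εd|) = 13/49.
So producers capture 13/49 of the subsidy.

Producer share = 13/49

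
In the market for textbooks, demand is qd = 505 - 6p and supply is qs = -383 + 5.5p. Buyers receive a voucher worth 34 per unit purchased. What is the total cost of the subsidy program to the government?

Government cost = 108902/23

Pre-subsidy: 505 - 6p = -383 + 5.5p gives p* = 1776/23, q* = 959/23.
With the rebate, buyers effectively pay pb = ps − 34, where ps is the price sellers receive.
Demand in terms of ps becomes qd = 505 − 6(ps − 34) = 709 - 6ps. Setting this equal to supply: 709 - 6ps = -383 + 5.5ps, so ps = 2184/23.
Buyers pay pb = 2184/23 − 34 = 1402/23; q' = -383 + 5.5·(2184/23) = 3203/23.
Government outlay = subsidy × quantity = 34 × 3203/23 = 108902/23.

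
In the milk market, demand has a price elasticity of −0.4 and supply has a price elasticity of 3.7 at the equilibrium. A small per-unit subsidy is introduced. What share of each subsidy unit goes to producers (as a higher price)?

Producer share = 4/41

For a small subsidy around the equilibrium, the benefit split depends on the relative slopes, which at a point are proportional to the elasticities.
Buyer share = εs/(εs + |εd|) = 3.7/(3.7 + 0.4) = 37/41; seller share = |εd|/(εs + |εd|) = 4/41.
So producers capture 4/41 of the subsidy.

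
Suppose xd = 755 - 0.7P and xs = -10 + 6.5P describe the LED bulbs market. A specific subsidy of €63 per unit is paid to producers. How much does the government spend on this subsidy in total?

Pre-subsidy: 755 - 0.7P = -10 + 6.5P gives P* = 106.25, x* = 680.625.
With the subsidy, sellers receive Ps = Pb + 63 for each unit, where Pb is the price buyers pay.
Supply in terms of Pb becomes xs = -10 + 6.5(Pb + 63) = 399.5 + 6.5Pb. Setting this equal to demand: 755 - 0.7Pb = 399.5 + 6.5Pb, so Pb = 49.375.
Sellers receive Ps = 49.375 + 63 = 112.375; x' = 755 − 0.7·49.375 = 720.4375.
Government outlay = subsidy × quantity = 63 × 720.4375 = 45387.5625.

Government cost = €45387.5625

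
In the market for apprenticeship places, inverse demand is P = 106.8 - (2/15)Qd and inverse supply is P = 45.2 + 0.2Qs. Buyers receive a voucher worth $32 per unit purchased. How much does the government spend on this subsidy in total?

Pre-subsidy: 106.8 - (2/15)Q = 45.2 + 0.2Q gives Q* = 184.8 and P* = 82.16.
With the rebate, buyers effectively pay Pb = Ps − 32, where Ps is the price sellers receive.
On the curves, Pb = 106.8 - (2/15)Q and Ps = 45.2 + 0.2Q; the wedge Ps − Pb = 32 gives 45.2 + 0.2Q − (106.8 - (2/15)Q) = 32, so Q' = 280.8.
Then Pb = 106.8 − (2/15)·280.8 = 69.36 and Ps = 45.2 + 0.2·280.8 = 101.36.
Government outlay = subsidy × quantity = 32 × 280.8 = 8985.6.

Government cost = $8985.6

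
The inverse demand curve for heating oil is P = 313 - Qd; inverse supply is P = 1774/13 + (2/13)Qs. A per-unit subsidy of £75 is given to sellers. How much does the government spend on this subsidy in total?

Pre-subsidy: 313 - Q = 1774/13 + (2/13)Q gives Q* = 153 and P* = 160.
With the subsidy, sellers receive Ps = Pb + 75 for each unit, where Pb is the price buyers pay.
On the curves, Pb = 313 - Q and Ps = 1774/13 + (2/13)Q; the wedge Ps − Pb = 75 gives 1774/13 + (2/13)Q − (313 - Q) = 75, so Q' = 218.
Then Pb = 313 − 1·218 = 95 and Ps = 1774/13 + (2/13)·218 = 170.
Government outlay = subsidy × quantity = 75 × 218 = 16350.

Government cost = £16350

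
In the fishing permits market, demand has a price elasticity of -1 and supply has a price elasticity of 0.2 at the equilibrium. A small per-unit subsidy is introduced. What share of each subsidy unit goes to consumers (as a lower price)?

Consumer share = 1/6

For a small subsidy around the equilibrium, the benefit split depends on the relative slopes, which at a point are proportional to the elasticities.
Buyer share = εs/(εs + |εd|) = 0.2/(0.2 + 1) = 1/6; seller share = |εd|/(εs + |εd|) = 5/6.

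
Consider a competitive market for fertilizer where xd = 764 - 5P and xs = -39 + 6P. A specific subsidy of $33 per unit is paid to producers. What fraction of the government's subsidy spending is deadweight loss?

DWL / government spending = 15/163

Pre-subsidy: 764 - 5P = -39 + 6P gives P* = 73, x* = 399.
With the subsidy, sellers receive Ps = Pb + 33 for each unit, where Pb is the price buyers pay.
Supply in terms of Pb becomes xs = -39 + 6(Pb + 33) = 159 + 6Pb. Setting this equal to demand: 764 - 5Pb = 159 + 6Pb, so Pb = 55.
Sellers receive Ps = 55 + 33 = 88; x' = 764 − 5·55 = 489.
ΔCS = ½(399 + 489)(73 − 55) = 7992; ΔPS = ½(399 + 489)(88 − 73) = 6660.
Government spending = 33 × 489 = 16137.
DWL = ½ × 33 × (489 − 399) = 1485; fraction = 1485 / 16137 = 15/163.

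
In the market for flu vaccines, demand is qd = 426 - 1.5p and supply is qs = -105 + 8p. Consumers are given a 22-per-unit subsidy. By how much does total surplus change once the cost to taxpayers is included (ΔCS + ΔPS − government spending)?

Net change in total surplus = -5808/19

Pre-subsidy: 426 - 1.5p = -105 + 8p gives p* = 1062/19, q* = 6501/19.
With the rebate, buyers effectively pay pb = ps − 22, where ps is the price sellers receive.
Demand in terms of ps becomes qd = 426 − 1.5(ps − 22) = 459 - 1.5ps. Setting this equal to supply: 459 - 1.5ps = -105 + 8ps, so ps = 1128/19.
Buyers pay pb = 1128/19 − 22 = 710/19; q' = -105 + 8·(1128/19) = 7029/19.
ΔCS = ½(6501/19 + 7029/19)(1062/19 − 710/19) = 2381280/361; ΔPS = ½(6501/19 + 7029/19)(1128/19 − 1062/19) = 446490/361.
Government spending = 22 × 7029/19 = 154638/19.
Net change = 2381280/361 + 446490/361 − 154638/19 = -5808/19. The loss equals the DWL triangle ½·22·528/19.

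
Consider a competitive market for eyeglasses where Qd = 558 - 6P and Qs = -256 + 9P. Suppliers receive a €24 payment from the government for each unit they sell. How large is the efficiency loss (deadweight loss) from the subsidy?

Deadweight loss = €1036.8

Pre-subsidy: 558 - 6P = -256 + 9P gives P* = 814/15, Q* = 232.4.
With the subsidy, sellers receive Ps = Pb + 24 for each unit, where Pb is the price buyers pay.
Supply in terms of Pb becomes Qs = -256 + 9(Pb + 24) = -40 + 9Pb. Setting this equal to demand: 558 - 6Pb = -40 + 9Pb, so Pb = 598/15.
Sellers receive Ps = 598/15 + 24 = 958/15; Q' = 558 − 6·(598/15) = 318.8.
The subsidy expands output by 318.8 − 232.4 = 86.4 past the efficient level; on those units the gap between marginal cost and willingness to pay runs from 0 up to 24.
DWL = ½ × 24 × 86.4 = 1036.8.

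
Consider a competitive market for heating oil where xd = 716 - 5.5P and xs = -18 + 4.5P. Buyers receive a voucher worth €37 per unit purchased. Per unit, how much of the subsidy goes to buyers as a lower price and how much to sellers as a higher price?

Pre-subsidy: 716 - 5.5P = -18 + 4.5P gives P* = 73.4, x* = 312.3.
With the rebate, buyers effectively pay Pb = Ps − 37, where Ps is the price sellers receive.
Demand in terms of Ps becomes xd = 716 − 5.5(Ps − 37) = 919.5 - 5.5Ps. Setting this equal to supply: 919.5 - 5.5Ps = -18 + 4.5Ps, so Ps = 93.75.
Buyers pay Pb = 93.75 − 37 = 56.75; x' = -18 + 4.5·93.75 = 403.875.
Buyers' price falls by P* − Pb = 73.4 − 56.75 = 16.65; sellers' price rises by Ps − P* = 93.75 − 73.4 = 20.35.

Buyers gain €16.65 per unit; sellers gain €20.35 per unit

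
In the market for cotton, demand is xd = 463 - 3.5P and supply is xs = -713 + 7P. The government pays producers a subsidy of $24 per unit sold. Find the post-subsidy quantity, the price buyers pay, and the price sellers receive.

x' = 127; buyers pay $96; sellers receive $120

Pre-subsidy: 463 - 3.5P = -713 + 7P gives P* = 112, x* = 71.
With the subsidy, sellers receive Ps = Pb + 24 for each unit, where Pb is the price buyers pay.
Supply in terms of Pb becomes xs = -713 + 7(Pb + 24) = -545 + 7Pb. Setting this equal to demand: 463 - 3.5Pb = -545 + 7Pb, so Pb = 96.
Sellers receive Ps = 96 + 24 = 120; x' = 463 − 3.5·96 = 127.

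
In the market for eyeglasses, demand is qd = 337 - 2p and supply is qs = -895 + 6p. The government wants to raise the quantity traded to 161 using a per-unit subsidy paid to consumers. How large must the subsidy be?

At q = 161, invert demand for the buyer price: pb = (337 − 161)/2 = 88; invert supply for the seller price: ps = (161 − (-895))/6 = 176.
The subsidy must fill the gap: s = ps − pb = 176 − 88 = 88.

Required subsidy s = 88 per unit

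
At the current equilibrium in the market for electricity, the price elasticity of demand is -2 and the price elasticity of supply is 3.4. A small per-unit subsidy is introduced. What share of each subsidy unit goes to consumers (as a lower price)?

For a small subsidy around the equilibrium, the benefit split depends on the relative slopes, which at a point are proportional to the elasticities.
Buyer share = εs/(εs + |εd|) = 3.4/(3.4 + 2) = 17/27; seller share = |εd|/(εs + |εd|) = 10/27.

Consumer share = 17/27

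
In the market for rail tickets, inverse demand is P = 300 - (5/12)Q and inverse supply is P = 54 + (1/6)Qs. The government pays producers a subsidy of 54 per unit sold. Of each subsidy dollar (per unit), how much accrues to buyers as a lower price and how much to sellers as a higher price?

Pre-subsidy: 300 - (5/12)Q = 54 + (1/6)Q gives Q* = 2952/7 and P* = 870/7.
With the subsidy, sellers receive Ps = Pb + 54 for each unit, where Pb is the price buyers pay.
On the curves, Pb = 300 - (5/12)Q and Ps = 54 + (1/6)Q; the wedge Ps − Pb = 54 gives 54 + (1/6)Q − (300 - (5/12)Q) = 54, so Q' = 3600/7.
Then Pb = 300 − (5/12)·(3600/7) = 600/7 and Ps = 54 + (1/6)·(3600/7) = 978/7.
Buyers' price falls by P* − Pb = 870/7 − 600/7 = 270/7; sellers' price rises by Ps − P* = 978/7 − 870/7 = 108/7.

Buyers gain 270/7 per unit; sellers gain 108/7 per unit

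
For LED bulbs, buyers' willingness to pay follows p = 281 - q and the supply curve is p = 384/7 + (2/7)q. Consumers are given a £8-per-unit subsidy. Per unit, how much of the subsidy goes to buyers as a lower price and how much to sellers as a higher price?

Buyers gain 56/9 per unit; sellers gain 16/9 per unit

Pre-subsidy: 281 - q = 384/7 + (2/7)q gives q* = 1583/9 and p* = 946/9.
With the rebate, buyers effectively pay pb = ps − 8, where ps is the price sellers receive.
On the curves, pb = 281 - q and ps = 384/7 + (2/7)q; the wedge ps − pb = 8 gives 384/7 + (2/7)q − (281 - q) = 8, so q' = 1639/9.
Then pb = 281 − 1·(1639/9) = 890/9 and ps = 384/7 + (2/7)·(1639/9) = 962/9.
Buyers' price falls by p* − pb = 946/9 − 890/9 = 56/9; sellers' price rises by ps − p* = 962/9 − 946/9 = 16/9.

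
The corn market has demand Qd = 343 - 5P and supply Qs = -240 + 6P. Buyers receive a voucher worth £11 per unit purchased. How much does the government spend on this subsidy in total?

Government cost = £1188

Pre-subsidy: 343 - 5P = -240 + 6P gives P* = 53, Q* = 78.
With the rebate, buyers effectively pay Pb = Ps − 11, where Ps is the price sellers receive.
Demand in terms of Ps becomes Qd = 343 − 5(Ps − 11) = 398 - 5Ps. Setting this equal to supply: 398 - 5Ps = -240 + 6Ps, so Ps = 58.
Buyers pay Pb = 58 − 11 = 47; Q' = -240 + 6·58 = 108.
Government outlay = subsidy × quantity = 11 × 108 = 1188.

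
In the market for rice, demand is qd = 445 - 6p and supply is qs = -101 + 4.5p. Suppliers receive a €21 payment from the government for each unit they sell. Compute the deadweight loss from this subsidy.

Pre-subsidy: 445 - 6p = -101 + 4.5p gives p* = 52, q* = 133.
With the subsidy, sellers receive ps = pb + 21 for each unit, where pb is the price buyers pay.
Supply in terms of pb becomes qs = -101 + 4.5(pb + 21) = -6.5 + 4.5pb. Setting this equal to demand: 445 - 6pb = -6.5 + 4.5pb, so pb = 43.
Sellers receive ps = 43 + 21 = 64; q' = 445 − 6·43 = 187.
The subsidy expands output by 187 − 133 = 54 past the efficient level; on those units the gap between marginal cost and willingness to pay runs from 0 up to 21.
DWL = ½ × 21 × 54 = 567.

Deadweight loss = €567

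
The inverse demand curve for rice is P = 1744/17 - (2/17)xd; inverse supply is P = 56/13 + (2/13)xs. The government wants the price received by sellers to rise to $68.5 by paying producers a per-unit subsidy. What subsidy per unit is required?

At a seller price of 68.5, quantity supplied is -28 + 6.5·68.5 = 417.25.
Buyers absorb 417.25 only when they pay Pb = 1744/17 − (2/17)·417.25 = 53.5.
s = Ps − Pb = 68.5 − 53.5 = 15.

Required subsidy s = $15 per unit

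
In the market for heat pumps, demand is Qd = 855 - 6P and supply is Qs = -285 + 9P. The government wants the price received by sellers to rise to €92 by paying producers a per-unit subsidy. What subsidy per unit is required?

At a seller price of 92, quantity supplied is -285 + 9·92 = 543.
Buyers absorb 543 only when they pay Pb with 855 − 6·Pb = 543, i.e. Pb = 52.
s = Ps − Pb = 92 − 52 = 40.

Required subsidy s = €40 per unit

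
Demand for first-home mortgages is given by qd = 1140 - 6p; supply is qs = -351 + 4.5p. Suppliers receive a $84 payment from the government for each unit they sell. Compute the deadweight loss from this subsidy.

Pre-subsidy: 1140 - 6p = -351 + 4.5p gives p* = 142, q* = 288.
With the subsidy, sellers receive ps = pb + 84 for each unit, where pb is the price buyers pay.
Supply in terms of pb becomes qs = -351 + 4.5(pb + 84) = 27 + 4.5pb. Setting this equal to demand: 1140 - 6pb = 27 + 4.5pb, so pb = 106.
Sellers receive ps = 106 + 84 = 190; q' = 1140 − 6·106 = 504.
The subsidy expands output by 504 − 288 = 216 past the efficient level; on those units the gap between marginal cost and willingness to pay runs from 0 up to 84.
DWL = ½ × 84 × 216 = 9072.

Deadweight loss = $9072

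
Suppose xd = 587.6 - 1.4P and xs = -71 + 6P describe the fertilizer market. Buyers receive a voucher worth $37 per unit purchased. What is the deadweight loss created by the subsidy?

Pre-subsidy: 587.6 - 1.4P = -71 + 6P gives P* = 89, x* = 463.
With the rebate, buyers effectively pay Pb = Ps − 37, where Ps is the price sellers receive.
Demand in terms of Ps becomes xd = 587.6 − 1.4(Ps − 37) = 639.4 - 1.4Ps. Setting this equal to supply: 639.4 - 1.4Ps = -71 + 6Ps, so Ps = 96.
Buyers pay Pb = 96 − 37 = 59; x' = -71 + 6·96 = 505.
The subsidy expands output by 505 − 463 = 42 past the efficient level; on those units the gap between marginal cost and willingness to pay runs from 0 up to 37.
DWL = ½ × 37 × 42 = 777.

Deadweight loss = $777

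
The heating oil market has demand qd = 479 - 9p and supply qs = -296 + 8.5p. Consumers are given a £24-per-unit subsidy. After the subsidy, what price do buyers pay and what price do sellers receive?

Buyers pay 1142/35; sellers receive 1982/35

Pre-subsidy: 479 - 9p = -296 + 8.5p gives p* = 310/7, q* = 563/7.
With the rebate, buyers effectively pay pb = ps − 24, where ps is the price sellers receive.
Demand in terms of ps becomes qd = 479 − 9(ps − 24) = 695 - 9ps. Setting this equal to supply: 695 - 9ps = -296 + 8.5ps, so ps = 1982/35.
Buyers pay pb = 1982/35 − 24 = 1142/35; q' = -296 + 8.5·(1982/35) = 6487/35.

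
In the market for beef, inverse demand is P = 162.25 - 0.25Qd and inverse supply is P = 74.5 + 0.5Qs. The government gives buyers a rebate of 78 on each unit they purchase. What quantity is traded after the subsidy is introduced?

Q' = 221

Pre-subsidy: 162.25 - 0.25Q = 74.5 + 0.5Q gives Q* = 117 and P* = 133.
With the rebate, buyers effectively pay Pb = Ps − 78, where Ps is the price sellers receive.
On the curves, Pb = 162.25 - 0.25Q and Ps = 74.5 + 0.5Q; the wedge Ps − Pb = 78 gives 74.5 + 0.5Q − (162.25 - 0.25Q) = 78, so Q' = 221.
Then Pb = 162.25 − 0.25·221 = 107 and Ps = 74.5 + 0.5·221 = 185.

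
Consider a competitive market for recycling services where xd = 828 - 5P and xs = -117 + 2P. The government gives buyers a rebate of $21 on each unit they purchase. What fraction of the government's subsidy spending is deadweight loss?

DWL / government spending = 5/61

Pre-subsidy: 828 - 5P = -117 + 2P gives P* = 135, x* = 153.
With the rebate, buyers effectively pay Pb = Ps − 21, where Ps is the price sellers receive.
Demand in terms of Ps becomes xd = 828 − 5(Ps − 21) = 933 - 5Ps. Setting this equal to supply: 933 - 5Ps = -117 + 2Ps, so Ps = 150.
Buyers pay Pb = 150 − 21 = 129; x' = -117 + 2·150 = 183.
ΔCS = ½(153 + 183)(135 − 129) = 1008; ΔPS = ½(153 + 183)(150 − 135) = 2520.
Government spending = 21 × 183 = 3843.
DWL = ½ × 21 × (183 − 153) = 315; fraction = 315 / 3843 = 5/61.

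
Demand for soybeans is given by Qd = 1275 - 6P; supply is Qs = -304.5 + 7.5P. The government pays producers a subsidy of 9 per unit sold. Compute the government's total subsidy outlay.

Government cost = 5427

Pre-subsidy: 1275 - 6P = -304.5 + 7.5P gives P* = 117, Q* = 573.
With the subsidy, sellers receive Ps = Pb + 9 for each unit, where Pb is the price buyers pay.
Supply in terms of Pb becomes Qs = -304.5 + 7.5(Pb + 9) = -237 + 7.5Pb. Setting this equal to demand: 1275 - 6Pb = -237 + 7.5Pb, so Pb = 112.
Sellers receive Ps = 112 + 9 = 121; Q' = 1275 − 6·112 = 603.
Government outlay = subsidy × quantity = 9 × 603 = 5427.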